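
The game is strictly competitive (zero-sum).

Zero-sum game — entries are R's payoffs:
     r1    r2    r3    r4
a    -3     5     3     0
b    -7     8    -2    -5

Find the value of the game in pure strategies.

-3

Row minima: -3, -7 → R's maximin is -3.
Column maxima: -3, 8, 3, 0 → C's minimax is -3.
They coincide at (a, r1), so the value is -3.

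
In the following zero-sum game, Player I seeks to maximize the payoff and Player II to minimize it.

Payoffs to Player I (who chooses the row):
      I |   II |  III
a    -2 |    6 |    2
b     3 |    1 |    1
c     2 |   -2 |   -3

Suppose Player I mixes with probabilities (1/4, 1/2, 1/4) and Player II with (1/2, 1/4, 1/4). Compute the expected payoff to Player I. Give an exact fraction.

19/16

Against (1/2, 1/4, 1/4), each row's expected payoff is a: 1; b: 2; c: -1/4.
Taking the (1/4, 1/2, 1/4)-weighted average: (1/4)·(1) + (1/2)·(2) + (1/4)·(-1/4) = 19/16.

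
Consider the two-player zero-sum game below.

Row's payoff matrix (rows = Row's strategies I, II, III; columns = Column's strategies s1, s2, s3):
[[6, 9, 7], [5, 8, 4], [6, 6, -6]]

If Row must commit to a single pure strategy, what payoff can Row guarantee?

6

The worst-case payoff for each row is I: 6, II: 4, III: -6.
The best of these is 6.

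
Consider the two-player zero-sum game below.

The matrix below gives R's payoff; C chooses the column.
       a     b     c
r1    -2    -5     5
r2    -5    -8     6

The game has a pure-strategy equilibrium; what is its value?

-5

Row minima: -5, -8 → R's maximin is -5.
Column maxima: -2, -5, 6 → C's minimax is -5.
They coincide at (r1, b), so the value is -5.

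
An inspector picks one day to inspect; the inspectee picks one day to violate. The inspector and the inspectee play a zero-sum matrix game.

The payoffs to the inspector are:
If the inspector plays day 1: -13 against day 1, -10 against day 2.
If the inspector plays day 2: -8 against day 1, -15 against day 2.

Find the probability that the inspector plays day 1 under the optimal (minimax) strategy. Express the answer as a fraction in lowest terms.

Row minima are -13 and -15, so the inspector's maximin is -13; column maxima are -8 and -10, so the inspectee's minimax is -10. These differ, so the equilibrium is in mixed strategies.
Let the inspector play day 1 with probability p. The inspectee is indifferent when −13p − 8(1−p) = −10p − 15(1−p), giving p = 7/10.

7/10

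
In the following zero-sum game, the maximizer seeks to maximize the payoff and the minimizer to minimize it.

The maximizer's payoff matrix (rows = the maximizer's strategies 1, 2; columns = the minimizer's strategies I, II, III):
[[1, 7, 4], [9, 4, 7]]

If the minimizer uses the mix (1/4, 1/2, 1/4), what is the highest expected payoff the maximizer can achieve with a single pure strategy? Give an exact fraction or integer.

1: (1)·(1/4) + (7)·(1/2) + (4)·(1/4) = 19/4.
2: (9)·(1/4) + (4)·(1/2) + (7)·(1/4) = 6.
The best pure response is 2 with expected payoff 6.

6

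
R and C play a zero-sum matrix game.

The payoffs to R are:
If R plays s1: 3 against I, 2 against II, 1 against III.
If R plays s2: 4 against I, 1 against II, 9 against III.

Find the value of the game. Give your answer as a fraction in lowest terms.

Column I is strictly dominated by II for C (it gives R more in every row).
The remaining 2×2 game on (s1, s2) × (II, III) has no saddle point. Let R play s1 with probability p; indifference gives 2p + (1−p) = p + 9(1−p), so p = 8/9.
Similarly C's optimal q on II is 8/9, and the value is 2·(8/9) + (1)·(1/9) = 17/9.

17/9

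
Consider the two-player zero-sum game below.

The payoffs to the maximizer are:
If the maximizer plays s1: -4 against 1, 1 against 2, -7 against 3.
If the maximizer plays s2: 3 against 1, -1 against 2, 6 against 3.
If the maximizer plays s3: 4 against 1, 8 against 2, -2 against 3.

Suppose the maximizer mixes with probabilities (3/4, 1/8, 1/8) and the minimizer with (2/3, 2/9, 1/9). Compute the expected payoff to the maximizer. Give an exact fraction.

Against (2/3, 2/9, 1/9), each row's expected payoff is s1: -29/9; s2: 22/9; s3: 38/9.
Taking the (3/4, 1/8, 1/8)-weighted average: (3/4)·(-29/9) + (1/8)·(22/9) + (1/8)·(38/9) = -19/12.

-19/12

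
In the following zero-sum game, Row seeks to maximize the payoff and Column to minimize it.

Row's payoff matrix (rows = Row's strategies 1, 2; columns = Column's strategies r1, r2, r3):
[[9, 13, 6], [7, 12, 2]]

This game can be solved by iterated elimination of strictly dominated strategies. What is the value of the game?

Column r2 is strictly dominated by r1 for Column (9<13, 7<12); eliminate r2.
Row 2 is strictly dominated by row 1 (9>7, 6>2); eliminate 2.
Column r1 is strictly dominated by r3 for Column (6<9); eliminate r1.
Only (1, r3) remains, with payoff 6.

6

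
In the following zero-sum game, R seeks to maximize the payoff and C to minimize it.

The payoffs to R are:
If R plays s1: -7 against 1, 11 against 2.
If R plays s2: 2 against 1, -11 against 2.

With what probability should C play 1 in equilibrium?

22/31

Row minima are -7 and -11, so R's maximin is -7; column maxima are 2 and 11, so C's minimax is 2. These differ, so the equilibrium is in mixed strategies.
Let C play 1 with probability q. R is indifferent when −7q + 11(1−q) = 2q − 11(1−q), giving q = 22/31.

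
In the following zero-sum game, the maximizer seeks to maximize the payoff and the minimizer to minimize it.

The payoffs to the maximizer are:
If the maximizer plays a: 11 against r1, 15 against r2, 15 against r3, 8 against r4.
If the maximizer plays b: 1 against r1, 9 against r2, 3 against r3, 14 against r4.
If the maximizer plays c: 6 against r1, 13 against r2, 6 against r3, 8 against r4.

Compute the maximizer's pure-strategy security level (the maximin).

8

The worst-case payoff for each row is a: 8, b: 1, c: 6.
The best of these is 8.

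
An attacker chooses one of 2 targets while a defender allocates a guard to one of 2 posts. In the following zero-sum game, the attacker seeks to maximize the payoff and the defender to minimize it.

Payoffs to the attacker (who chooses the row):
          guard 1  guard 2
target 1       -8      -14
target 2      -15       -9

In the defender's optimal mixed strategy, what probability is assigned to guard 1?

Row minima are -14 and -15, so the attacker's maximin is -14; column maxima are -8 and -9, so the defender's minimax is -9. These differ, so the equilibrium is in mixed strategies.
Let the defender play guard 1 with probability q. The attacker is indifferent when −8q − 14(1−q) = −15q − 9(1−q), giving q = 5/12.

5/12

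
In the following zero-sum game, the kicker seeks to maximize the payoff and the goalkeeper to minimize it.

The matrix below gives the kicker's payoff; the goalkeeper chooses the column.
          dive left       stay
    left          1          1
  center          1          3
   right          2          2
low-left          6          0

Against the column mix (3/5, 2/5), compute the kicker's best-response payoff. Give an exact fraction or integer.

left: (1)·(3/5) + (1)·(2/5) = 1.
center: (1)·(3/5) + (3)·(2/5) = 9/5.
right: (2)·(3/5) + (2)·(2/5) = 2.
low-left: (6)·(3/5) + (0)·(2/5) = 18/5.
The best pure response is low-left with expected payoff 18/5.

18/5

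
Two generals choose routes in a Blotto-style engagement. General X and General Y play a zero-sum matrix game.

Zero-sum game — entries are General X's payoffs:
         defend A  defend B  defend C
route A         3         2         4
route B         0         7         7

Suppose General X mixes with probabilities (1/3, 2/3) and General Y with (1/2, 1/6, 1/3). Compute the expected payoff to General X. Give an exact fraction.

61/18

Against (1/2, 1/6, 1/3), each row's expected payoff is route A: 19/6; route B: 7/2.
Taking the (1/3, 2/3)-weighted average: (1/3)·(19/6) + (2/3)·(7/2) = 61/18.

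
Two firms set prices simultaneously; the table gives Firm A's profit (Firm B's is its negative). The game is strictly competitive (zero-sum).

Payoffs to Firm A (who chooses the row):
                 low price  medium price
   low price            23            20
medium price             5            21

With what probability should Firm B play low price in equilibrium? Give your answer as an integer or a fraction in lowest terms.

1/19

Row minima are 20 and 5, so Firm A's maximin is 20; column maxima are 23 and 21, so Firm B's minimax is 21. These differ, so the equilibrium is in mixed strategies.
Let Firm B play low price with probability q. Firm A is indifferent when 23q + 20(1−q) = 5q + 21(1−q), giving q = 1/19.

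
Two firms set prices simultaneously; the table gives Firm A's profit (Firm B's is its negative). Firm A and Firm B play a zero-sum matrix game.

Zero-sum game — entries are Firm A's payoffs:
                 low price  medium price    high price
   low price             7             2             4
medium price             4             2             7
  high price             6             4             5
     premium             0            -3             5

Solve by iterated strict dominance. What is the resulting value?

Row premium is strictly dominated by row medium price (4>0, 2>-3, 7>5); eliminate premium.
Column high price is strictly dominated by medium price for Firm B (2<4, 2<7, 4<5); eliminate high price.
Row medium price is strictly dominated by row high price (6>4, 4>2); eliminate medium price.
Column low price is strictly dominated by medium price for Firm B (2<7, 4<6); eliminate low price.
Row low price is strictly dominated by row high price (4>2); eliminate low price.
Only (high price, medium price) remains, with payoff 4.

4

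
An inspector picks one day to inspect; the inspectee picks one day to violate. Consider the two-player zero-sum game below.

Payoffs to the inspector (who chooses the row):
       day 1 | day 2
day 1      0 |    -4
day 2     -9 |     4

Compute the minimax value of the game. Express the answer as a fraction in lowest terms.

-36/17

Row minima are -4 and -9, so the inspector's maximin is -4; column maxima are 0 and 4, so the inspectee's minimax is 0. These differ, so the equilibrium is in mixed strategies.
Let the inspector play day 1 with probability p. The inspectee is indifferent when −9(1−p) = −4p + 4(1−p), giving p = 13/17.
Let the inspectee play day 1 with probability q. The inspector is indifferent when −4(1−q) = −9q + 4(1−q), giving q = 8/17.
The value is 0·(8/17) + (-4)·(9/17) = -36/17.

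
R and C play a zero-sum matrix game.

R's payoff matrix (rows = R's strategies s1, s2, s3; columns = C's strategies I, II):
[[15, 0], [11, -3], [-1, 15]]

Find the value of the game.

Row s2 is strictly dominated by row s1, so R never plays it.
The remaining 2×2 game on (s1, s3) × (I, II) has no saddle point. Let R play s1 with probability p; indifference gives 15p − (1−p) = 15(1−p), so p = 16/31.
Similarly C's optimal q on I is 15/31, and the value is 15·(15/31) + (0)·(16/31) = 225/31.

225/31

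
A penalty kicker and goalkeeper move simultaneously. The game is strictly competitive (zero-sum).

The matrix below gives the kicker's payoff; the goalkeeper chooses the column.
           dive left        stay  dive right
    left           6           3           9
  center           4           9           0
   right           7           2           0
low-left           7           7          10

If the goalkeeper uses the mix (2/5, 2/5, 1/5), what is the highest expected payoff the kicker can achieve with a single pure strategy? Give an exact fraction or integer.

left: (6)·(2/5) + (3)·(2/5) + (9)·(1/5) = 27/5.
center: (4)·(2/5) + (9)·(2/5) + (0)·(1/5) = 26/5.
right: (7)·(2/5) + (2)·(2/5) + (0)·(1/5) = 18/5.
low-left: (7)·(2/5) + (7)·(2/5) + (10)·(1/5) = 38/5.
The best pure response is low-left with expected payoff 38/5.

38/5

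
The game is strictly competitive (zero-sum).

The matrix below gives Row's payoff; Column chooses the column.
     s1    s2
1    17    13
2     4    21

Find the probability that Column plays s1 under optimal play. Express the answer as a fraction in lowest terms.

8/21

Row minima are 13 and 4, so Row's maximin is 13; column maxima are 17 and 21, so Column's minimax is 17. These differ, so the equilibrium is in mixed strategies.
Let Column play s1 with probability q. Row is indifferent when 17q + 13(1−q) = 4q + 21(1−q), giving q = 8/21.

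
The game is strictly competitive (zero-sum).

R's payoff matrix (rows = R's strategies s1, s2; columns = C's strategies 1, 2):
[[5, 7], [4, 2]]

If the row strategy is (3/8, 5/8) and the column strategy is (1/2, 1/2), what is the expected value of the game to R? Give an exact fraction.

Against (1/2, 1/2), each row's expected payoff is s1: 6; s2: 3.
Taking the (3/8, 5/8)-weighted average: (3/8)·(6) + (5/8)·(3) = 33/8.

33/8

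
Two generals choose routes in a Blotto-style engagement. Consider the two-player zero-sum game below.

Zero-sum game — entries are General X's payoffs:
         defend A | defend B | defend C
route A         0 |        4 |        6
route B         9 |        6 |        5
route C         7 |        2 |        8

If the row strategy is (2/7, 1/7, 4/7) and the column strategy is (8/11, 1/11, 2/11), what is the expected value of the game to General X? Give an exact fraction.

Against (8/11, 1/11, 2/11), each row's expected payoff is route A: 16/11; route B: 8; route C: 74/11.
Taking the (2/7, 1/7, 4/7)-weighted average: (2/7)·(16/11) + (1/7)·(8) + (4/7)·(74/11) = 416/77.

416/77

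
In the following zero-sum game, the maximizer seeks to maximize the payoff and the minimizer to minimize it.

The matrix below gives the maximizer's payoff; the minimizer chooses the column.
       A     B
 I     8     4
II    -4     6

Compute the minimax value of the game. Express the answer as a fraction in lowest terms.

32/7

Row minima are 4 and -4, so the maximizer's maximin is 4; column maxima are 8 and 6, so the minimizer's minimax is 6. These differ, so the equilibrium is in mixed strategies.
Let the maximizer play I with probability p. The minimizer is indifferent when 8p − 4(1−p) = 4p + 6(1−p), giving p = 5/7.
Let the minimizer play A with probability q. The maximizer is indifferent when 8q + 4(1−q) = −4q + 6(1−q), giving q = 1/7.
The value is 8·(1/7) + (4)·(6/7) = 32/7.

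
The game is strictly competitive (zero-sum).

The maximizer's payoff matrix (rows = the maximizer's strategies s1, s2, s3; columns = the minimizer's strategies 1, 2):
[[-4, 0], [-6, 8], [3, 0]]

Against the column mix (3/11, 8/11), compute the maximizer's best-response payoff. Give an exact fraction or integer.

46/11

s1: (-4)·(3/11) + (0)·(8/11) = -12/11.
s2: (-6)·(3/11) + (8)·(8/11) = 46/11.
s3: (3)·(3/11) + (0)·(8/11) = 9/11.
The best pure response is s2 with expected payoff 46/11.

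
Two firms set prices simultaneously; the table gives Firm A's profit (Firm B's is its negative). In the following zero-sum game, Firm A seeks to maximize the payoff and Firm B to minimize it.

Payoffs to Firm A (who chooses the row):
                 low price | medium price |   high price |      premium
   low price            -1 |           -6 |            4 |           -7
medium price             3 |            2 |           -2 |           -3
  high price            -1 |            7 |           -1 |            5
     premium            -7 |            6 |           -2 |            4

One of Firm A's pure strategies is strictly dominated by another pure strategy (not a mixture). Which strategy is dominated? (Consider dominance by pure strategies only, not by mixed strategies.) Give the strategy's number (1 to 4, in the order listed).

4

Compare premium with high price: -1 > -7, 7 > 6, -1 > -2, 5 > 4.
So high price strictly dominates premium for Firm A; premium is strictly dominated.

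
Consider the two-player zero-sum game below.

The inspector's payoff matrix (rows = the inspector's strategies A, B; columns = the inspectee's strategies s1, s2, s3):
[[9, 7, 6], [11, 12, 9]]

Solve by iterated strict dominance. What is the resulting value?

Row A is strictly dominated by row B (11>9, 12>7, 9>6); eliminate A.
Column s2 is strictly dominated by s1 for the inspectee (11<12); eliminate s2.
Column s1 is strictly dominated by s3 for the inspectee (9<11); eliminate s1.
Only (B, s3) remains, with payoff 9.

9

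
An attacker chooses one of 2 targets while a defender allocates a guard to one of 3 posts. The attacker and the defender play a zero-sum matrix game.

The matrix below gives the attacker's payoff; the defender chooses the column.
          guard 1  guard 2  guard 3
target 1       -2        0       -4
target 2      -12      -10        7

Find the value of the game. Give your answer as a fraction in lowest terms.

Column guard 2 is strictly dominated by guard 1 for the defender (it gives the attacker more in every row).
The remaining 2×2 game on (target 1, target 2) × (guard 1, guard 3) has no saddle point. Let the attacker play target 1 with probability p; indifference gives −2p − 12(1−p) = −4p + 7(1−p), so p = 19/21.
Similarly the defender's optimal q on guard 1 is 11/21, and the value is -2·(11/21) + (-4)·(10/21) = -62/21.

-62/21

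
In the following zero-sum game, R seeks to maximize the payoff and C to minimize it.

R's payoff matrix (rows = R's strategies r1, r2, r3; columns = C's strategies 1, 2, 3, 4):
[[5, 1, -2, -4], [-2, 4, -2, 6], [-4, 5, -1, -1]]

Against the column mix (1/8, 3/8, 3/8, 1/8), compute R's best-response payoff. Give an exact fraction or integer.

r1: (5)·(1/8) + (1)·(3/8) + (-2)·(3/8) + (-4)·(1/8) = -1/4.
r2: (-2)·(1/8) + (4)·(3/8) + (-2)·(3/8) + (6)·(1/8) = 5/4.
r3: (-4)·(1/8) + (5)·(3/8) + (-1)·(3/8) + (-1)·(1/8) = 7/8.
The best pure response is r2 with expected payoff 5/4.

5/4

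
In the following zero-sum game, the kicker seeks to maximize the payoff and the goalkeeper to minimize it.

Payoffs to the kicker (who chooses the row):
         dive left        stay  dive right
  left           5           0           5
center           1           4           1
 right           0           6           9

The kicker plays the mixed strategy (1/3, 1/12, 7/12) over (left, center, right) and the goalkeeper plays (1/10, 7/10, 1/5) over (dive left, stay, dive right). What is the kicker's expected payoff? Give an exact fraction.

511/120

Against (1/10, 7/10, 1/5), each row's expected payoff is left: 3/2; center: 31/10; right: 6.
Taking the (1/3, 1/12, 7/12)-weighted average: (1/3)·(3/2) + (1/12)·(31/10) + (7/12)·(6) = 511/120.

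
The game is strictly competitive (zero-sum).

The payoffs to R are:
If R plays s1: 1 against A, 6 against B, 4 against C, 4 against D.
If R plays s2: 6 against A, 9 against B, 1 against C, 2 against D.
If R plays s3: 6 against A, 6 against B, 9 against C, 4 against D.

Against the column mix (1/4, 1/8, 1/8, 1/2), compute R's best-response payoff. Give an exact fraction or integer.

43/8

s1: (1)·(1/4) + (6)·(1/8) + (4)·(1/8) + (4)·(1/2) = 7/2.
s2: (6)·(1/4) + (9)·(1/8) + (1)·(1/8) + (2)·(1/2) = 15/4.
s3: (6)·(1/4) + (6)·(1/8) + (9)·(1/8) + (4)·(1/2) = 43/8.
The best pure response is s3 with expected payoff 43/8.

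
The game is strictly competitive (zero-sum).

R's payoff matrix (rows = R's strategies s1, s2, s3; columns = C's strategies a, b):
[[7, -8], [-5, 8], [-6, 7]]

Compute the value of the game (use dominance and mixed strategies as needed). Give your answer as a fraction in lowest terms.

Row s3 is strictly dominated by row s2, so R never plays it.
The remaining 2×2 game on (s1, s2) × (a, b) has no saddle point. Let R play s1 with probability p; indifference gives 7p − 5(1−p) = −8p + 8(1−p), so p = 13/28.
Similarly C's optimal q on a is 4/7, and the value is 7·(4/7) + (-8)·(3/7) = 4/7.

4/7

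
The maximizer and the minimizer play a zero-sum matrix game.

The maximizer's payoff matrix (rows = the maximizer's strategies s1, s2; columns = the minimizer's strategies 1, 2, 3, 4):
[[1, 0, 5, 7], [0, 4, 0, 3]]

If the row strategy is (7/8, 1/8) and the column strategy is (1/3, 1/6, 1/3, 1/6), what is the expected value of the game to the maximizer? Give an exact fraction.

Against (1/3, 1/6, 1/3, 1/6), each row's expected payoff is s1: 19/6; s2: 7/6.
Taking the (7/8, 1/8)-weighted average: (7/8)·(19/6) + (1/8)·(7/6) = 35/12.

35/12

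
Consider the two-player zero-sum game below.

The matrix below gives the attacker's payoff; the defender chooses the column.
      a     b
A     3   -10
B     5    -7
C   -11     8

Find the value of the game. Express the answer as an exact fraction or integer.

Row A is strictly dominated by row B, so the attacker never plays it.
The remaining 2×2 game on (B, C) × (a, b) has no saddle point. Let the attacker play B with probability p; indifference gives 5p − 11(1−p) = −7p + 8(1−p), so p = 19/31.
Similarly the defender's optimal q on a is 15/31, and the value is 5·(15/31) + (-7)·(16/31) = -37/31.

-37/31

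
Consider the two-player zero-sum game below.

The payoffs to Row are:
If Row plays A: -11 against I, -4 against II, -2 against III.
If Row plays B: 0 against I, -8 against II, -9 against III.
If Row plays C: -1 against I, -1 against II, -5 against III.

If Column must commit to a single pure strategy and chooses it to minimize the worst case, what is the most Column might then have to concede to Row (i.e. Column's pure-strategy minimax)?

-2

The worst case (largest entry) in each column is I: 0, II: -1, III: -2.
The best (smallest) of these is -2.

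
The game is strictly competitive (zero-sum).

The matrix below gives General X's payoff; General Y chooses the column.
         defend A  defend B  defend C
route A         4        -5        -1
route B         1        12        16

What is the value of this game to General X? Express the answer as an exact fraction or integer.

53/20

Column defend C is strictly dominated by defend B for General Y (it gives General X more in every row).
The remaining 2×2 game on (route A, route B) × (defend A, defend B) has no saddle point. Let General X play route A with probability p; indifference gives 4p + (1−p) = −5p + 12(1−p), so p = 11/20.
Similarly General Y's optimal q on defend A is 17/20, and the value is 4·(17/20) + (-5)·(3/20) = 53/20.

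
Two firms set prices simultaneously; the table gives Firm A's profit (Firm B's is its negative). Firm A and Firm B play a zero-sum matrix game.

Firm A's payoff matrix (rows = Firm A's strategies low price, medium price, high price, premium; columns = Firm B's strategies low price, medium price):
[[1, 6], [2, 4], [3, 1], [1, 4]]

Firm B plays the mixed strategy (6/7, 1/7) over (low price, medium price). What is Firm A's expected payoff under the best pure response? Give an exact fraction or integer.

19/7

low price: (1)·(6/7) + (6)·(1/7) = 12/7.
medium price: (2)·(6/7) + (4)·(1/7) = 16/7.
high price: (3)·(6/7) + (1)·(1/7) = 19/7.
premium: (1)·(6/7) + (4)·(1/7) = 10/7.
The best pure response is high price with expected payoff 19/7.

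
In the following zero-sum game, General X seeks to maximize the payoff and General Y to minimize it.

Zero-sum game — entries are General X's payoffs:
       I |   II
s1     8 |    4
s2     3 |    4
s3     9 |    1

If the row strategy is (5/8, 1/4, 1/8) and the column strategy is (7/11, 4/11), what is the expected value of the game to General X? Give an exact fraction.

501/88

Against (7/11, 4/11), each row's expected payoff is s1: 72/11; s2: 37/11; s3: 67/11.
Taking the (5/8, 1/4, 1/8)-weighted average: (5/8)·(72/11) + (1/4)·(37/11) + (1/8)·(67/11) = 501/88.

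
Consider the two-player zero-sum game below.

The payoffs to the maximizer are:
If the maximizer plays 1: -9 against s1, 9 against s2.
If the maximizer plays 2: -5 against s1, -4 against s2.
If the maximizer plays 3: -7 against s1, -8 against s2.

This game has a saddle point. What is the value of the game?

-5

Row minima: -9, -5, -8 → the maximizer's maximin is -5.
Column maxima: -5, 9 → the minimizer's minimax is -5.
They coincide at (2, s1), so the value is -5.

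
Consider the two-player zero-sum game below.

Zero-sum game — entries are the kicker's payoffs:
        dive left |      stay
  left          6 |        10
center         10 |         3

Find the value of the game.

82/11

Row minima are 6 and 3, so the kicker's maximin is 6; column maxima are 10 and 10, so the goalkeeper's minimax is 10. These differ, so the equilibrium is in mixed strategies.
Let the kicker play left with probability p. The goalkeeper is indifferent when 6p + 10(1−p) = 10p + 3(1−p), giving p = 7/11.
Let the goalkeeper play dive left with probability q. The kicker is indifferent when 6q + 10(1−q) = 10q + 3(1−q), giving q = 7/11.
The value is 6·(7/11) + (10)·(4/11) = 82/11.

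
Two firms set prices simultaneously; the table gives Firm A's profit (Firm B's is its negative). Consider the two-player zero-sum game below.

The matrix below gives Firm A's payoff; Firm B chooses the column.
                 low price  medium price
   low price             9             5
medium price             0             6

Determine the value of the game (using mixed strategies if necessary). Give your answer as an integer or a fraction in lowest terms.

27/5

Row minima are 5 and 0, so Firm A's maximin is 5; column maxima are 9 and 6, so Firm B's minimax is 6. These differ, so the equilibrium is in mixed strategies.
Let Firm A play low price with probability p. Firm B is indifferent when 9p = 5p + 6(1−p), giving p = 3/5.
Let Firm B play low price with probability q. Firm A is indifferent when 9q + 5(1−q) = 6(1−q), giving q = 1/10.
The value is 9·(1/10) + (5)·(9/10) = 27/5.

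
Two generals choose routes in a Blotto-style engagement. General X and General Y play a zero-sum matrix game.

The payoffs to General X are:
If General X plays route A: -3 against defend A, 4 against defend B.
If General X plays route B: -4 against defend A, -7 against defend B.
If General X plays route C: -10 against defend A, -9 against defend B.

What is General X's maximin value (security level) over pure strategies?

-3

The worst-case payoff for each row is route A: -3, route B: -7, route C: -10.
The best of these is -3.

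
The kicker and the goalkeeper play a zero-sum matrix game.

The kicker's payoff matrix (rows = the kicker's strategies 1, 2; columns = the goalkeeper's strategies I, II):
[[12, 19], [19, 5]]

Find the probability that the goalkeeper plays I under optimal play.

2/3

Row minima are 12 and 5, so the kicker's maximin is 12; column maxima are 19 and 19, so the goalkeeper's minimax is 19. These differ, so the equilibrium is in mixed strategies.
Let the goalkeeper play I with probability q. The kicker is indifferent when 12q + 19(1−q) = 19q + 5(1−q), giving q = 2/3.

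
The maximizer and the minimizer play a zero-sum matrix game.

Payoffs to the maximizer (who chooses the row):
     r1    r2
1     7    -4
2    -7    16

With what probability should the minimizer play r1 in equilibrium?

Row minima are -4 and -7, so the maximizer's maximin is -4; column maxima are 7 and 16, so the minimizer's minimax is 7. These differ, so the equilibrium is in mixed strategies.
Let the minimizer play r1 with probability q. The maximizer is indifferent when 7q − 4(1−q) = −7q + 16(1−q), giving q = 10/17.

10/17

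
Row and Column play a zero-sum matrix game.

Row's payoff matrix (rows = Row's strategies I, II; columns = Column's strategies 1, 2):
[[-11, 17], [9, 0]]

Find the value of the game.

Row minima are -11 and 0, so Row's maximin is 0; column maxima are 9 and 17, so Column's minimax is 9. These differ, so the equilibrium is in mixed strategies.
Let Row play I with probability p. Column is indifferent when −11p + 9(1−p) = 17p, giving p = 9/37.
Let Column play 1 with probability q. Row is indifferent when −11q + 17(1−q) = 9q, giving q = 17/37.
The value is -11·(17/37) + (17)·(20/37) = 153/37.

153/37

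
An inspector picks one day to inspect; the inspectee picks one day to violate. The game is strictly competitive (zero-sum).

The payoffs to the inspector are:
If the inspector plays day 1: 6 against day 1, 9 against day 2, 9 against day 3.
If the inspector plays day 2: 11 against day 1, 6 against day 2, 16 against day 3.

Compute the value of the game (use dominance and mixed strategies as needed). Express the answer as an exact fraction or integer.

Column day 3 is strictly dominated by day 1 for the inspectee (it gives the inspector more in every row).
The remaining 2×2 game on (day 1, day 2) × (day 1, day 2) has no saddle point. Let the inspector play day 1 with probability p; indifference gives 6p + 11(1−p) = 9p + 6(1−p), so p = 5/8.
Similarly the inspectee's optimal q on day 1 is 3/8, and the value is 6·(3/8) + (9)·(5/8) = 63/8.

63/8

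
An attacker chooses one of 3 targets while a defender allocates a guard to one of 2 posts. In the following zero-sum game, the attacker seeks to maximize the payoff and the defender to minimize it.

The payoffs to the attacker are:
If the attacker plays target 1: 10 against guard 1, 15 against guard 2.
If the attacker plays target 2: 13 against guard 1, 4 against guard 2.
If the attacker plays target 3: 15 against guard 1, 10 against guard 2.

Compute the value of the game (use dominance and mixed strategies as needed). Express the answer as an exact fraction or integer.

Row target 2 is strictly dominated by row target 3, so the attacker never plays it.
The remaining 2×2 game on (target 1, target 3) × (guard 1, guard 2) has no saddle point. Let the attacker play target 1 with probability p; indifference gives 10p + 15(1−p) = 15p + 10(1−p), so p = 1/2.
Similarly the defender's optimal q on guard 1 is 1/2, and the value is 10·(1/2) + (15)·(1/2) = 25/2.

25/2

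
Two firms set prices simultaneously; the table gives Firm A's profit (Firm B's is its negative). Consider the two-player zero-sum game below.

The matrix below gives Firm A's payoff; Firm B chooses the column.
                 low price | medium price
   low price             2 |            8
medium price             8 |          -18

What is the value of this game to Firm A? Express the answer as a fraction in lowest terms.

Row minima are 2 and -18, so Firm A's maximin is 2; column maxima are 8 and 8, so Firm B's minimax is 8. These differ, so the equilibrium is in mixed strategies.
Let Firm A play low price with probability p. Firm B is indifferent when 2p + 8(1−p) = 8p − 18(1−p), giving p = 13/16.
Let Firm B play low price with probability q. Firm A is indifferent when 2q + 8(1−q) = 8q − 18(1−q), giving q = 13/16.
The value is 2·(13/16) + (8)·(3/16) = 25/8.

25/8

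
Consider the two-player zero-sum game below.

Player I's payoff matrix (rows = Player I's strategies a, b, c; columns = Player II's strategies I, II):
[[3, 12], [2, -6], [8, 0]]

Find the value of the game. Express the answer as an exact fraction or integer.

Row b is strictly dominated by row c, so Player I never plays it.
The remaining 2×2 game on (a, c) × (I, II) has no saddle point. Let Player I play a with probability p; indifference gives 3p + 8(1−p) = 12p, so p = 8/17.
Similarly Player II's optimal q on I is 12/17, and the value is 3·(12/17) + (12)·(5/17) = 96/17.

96/17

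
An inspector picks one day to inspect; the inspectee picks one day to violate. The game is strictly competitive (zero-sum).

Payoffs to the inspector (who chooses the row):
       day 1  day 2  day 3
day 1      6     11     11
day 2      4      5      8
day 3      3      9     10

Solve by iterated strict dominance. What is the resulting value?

Row day 2 is strictly dominated by row day 1 (6>4, 11>5, 11>8); eliminate day 2.
Column day 3 is strictly dominated by day 1 for the inspectee (6<11, 3<10); eliminate day 3.
Column day 2 is strictly dominated by day 1 for the inspectee (6<11, 3<9); eliminate day 2.
Row day 3 is strictly dominated by row day 1 (6>3); eliminate day 3.
Only (day 1, day 1) remains, with payoff 6.

6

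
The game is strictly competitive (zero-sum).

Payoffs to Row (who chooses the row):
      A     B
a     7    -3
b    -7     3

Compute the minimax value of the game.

Row minima are -3 and -7, so Row's maximin is -3; column maxima are 7 and 3, so Column's minimax is 3. These differ, so the equilibrium is in mixed strategies.
Let Row play a with probability p. Column is indifferent when 7p − 7(1−p) = −3p + 3(1−p), giving p = 1/2.
Let Column play A with probability q. Row is indifferent when 7q − 3(1−q) = −7q + 3(1−q), giving q = 3/10.
The value is 7·(3/10) + (-3)·(7/10) = 0.

0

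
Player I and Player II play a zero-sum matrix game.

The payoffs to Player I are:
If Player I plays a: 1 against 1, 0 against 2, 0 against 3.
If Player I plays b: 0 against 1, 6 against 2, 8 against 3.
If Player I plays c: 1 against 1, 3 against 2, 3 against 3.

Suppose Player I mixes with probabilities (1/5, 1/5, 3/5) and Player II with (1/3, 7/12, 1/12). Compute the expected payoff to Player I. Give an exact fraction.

Against (1/3, 7/12, 1/12), each row's expected payoff is a: 1/3; b: 25/6; c: 7/3.
Taking the (1/5, 1/5, 3/5)-weighted average: (1/5)·(1/3) + (1/5)·(25/6) + (3/5)·(7/3) = 23/10.

23/10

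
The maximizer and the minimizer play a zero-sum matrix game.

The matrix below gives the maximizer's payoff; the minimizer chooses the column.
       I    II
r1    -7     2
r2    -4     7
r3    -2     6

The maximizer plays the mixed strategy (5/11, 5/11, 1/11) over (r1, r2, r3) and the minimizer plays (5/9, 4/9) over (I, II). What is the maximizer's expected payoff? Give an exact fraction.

-9/11

Against (5/9, 4/9), each row's expected payoff is r1: -3; r2: 8/9; r3: 14/9.
Taking the (5/11, 5/11, 1/11)-weighted average: (5/11)·(-3) + (5/11)·(8/9) + (1/11)·(14/9) = -9/11.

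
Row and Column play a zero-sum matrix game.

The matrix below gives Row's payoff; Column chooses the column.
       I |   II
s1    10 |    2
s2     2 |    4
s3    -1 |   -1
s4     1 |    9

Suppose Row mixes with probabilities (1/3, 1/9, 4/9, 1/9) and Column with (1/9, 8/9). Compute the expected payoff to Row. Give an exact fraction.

149/81

Against (1/9, 8/9), each row's expected payoff is s1: 26/9; s2: 34/9; s3: -1; s4: 73/9.
Taking the (1/3, 1/9, 4/9, 1/9)-weighted average: (1/3)·(26/9) + (1/9)·(34/9) + (4/9)·(-1) + (1/9)·(73/9) = 149/81.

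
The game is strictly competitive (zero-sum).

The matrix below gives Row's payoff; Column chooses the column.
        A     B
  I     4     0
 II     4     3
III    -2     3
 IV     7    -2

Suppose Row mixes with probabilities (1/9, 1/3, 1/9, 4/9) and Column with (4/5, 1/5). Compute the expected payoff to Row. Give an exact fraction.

Against (4/5, 1/5), each row's expected payoff is I: 16/5; II: 19/5; III: -1; IV: 26/5.
Taking the (1/9, 1/3, 1/9, 4/9)-weighted average: (1/9)·(16/5) + (1/3)·(19/5) + (1/9)·(-1) + (4/9)·(26/5) = 172/45.

172/45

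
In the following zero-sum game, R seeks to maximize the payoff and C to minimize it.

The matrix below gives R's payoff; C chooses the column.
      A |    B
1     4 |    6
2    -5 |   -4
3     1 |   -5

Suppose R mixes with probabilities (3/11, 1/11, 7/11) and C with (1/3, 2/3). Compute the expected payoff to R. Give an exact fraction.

Against (1/3, 2/3), each row's expected payoff is 1: 16/3; 2: -13/3; 3: -3.
Taking the (3/11, 1/11, 7/11)-weighted average: (3/11)·(16/3) + (1/11)·(-13/3) + (7/11)·(-3) = -28/33.

-28/33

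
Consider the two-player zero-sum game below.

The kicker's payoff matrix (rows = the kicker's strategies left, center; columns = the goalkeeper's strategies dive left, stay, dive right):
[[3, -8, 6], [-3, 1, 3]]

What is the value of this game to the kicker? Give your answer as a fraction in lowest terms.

-7/5

Column dive right is strictly dominated by dive left for the goalkeeper (it gives the kicker more in every row).
The remaining 2×2 game on (left, center) × (dive left, stay) has no saddle point. Let the kicker play left with probability p; indifference gives 3p − 3(1−p) = −8p + (1−p), so p = 4/15.
Similarly the goalkeeper's optimal q on dive left is 3/5, and the value is 3·(3/5) + (-8)·(2/5) = -7/5.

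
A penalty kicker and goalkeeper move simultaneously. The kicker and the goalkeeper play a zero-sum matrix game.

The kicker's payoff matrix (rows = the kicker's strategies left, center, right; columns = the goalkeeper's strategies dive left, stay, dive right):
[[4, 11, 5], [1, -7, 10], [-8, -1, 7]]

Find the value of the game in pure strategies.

4

Row minima: 4, -7, -8 → the kicker's maximin is 4.
Column maxima: 4, 11, 10 → the goalkeeper's minimax is 4.
They coincide at (left, dive left), so the value is 4.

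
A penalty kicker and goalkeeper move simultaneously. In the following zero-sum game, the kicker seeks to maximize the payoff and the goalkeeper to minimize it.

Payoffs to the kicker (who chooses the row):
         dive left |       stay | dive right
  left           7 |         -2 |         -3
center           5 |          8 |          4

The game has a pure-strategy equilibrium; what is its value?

Row minima: -3, 4 → the kicker's maximin is 4.
Column maxima: 7, 8, 4 → the goalkeeper's minimax is 4.
They coincide at (center, dive right), so the value is 4.

4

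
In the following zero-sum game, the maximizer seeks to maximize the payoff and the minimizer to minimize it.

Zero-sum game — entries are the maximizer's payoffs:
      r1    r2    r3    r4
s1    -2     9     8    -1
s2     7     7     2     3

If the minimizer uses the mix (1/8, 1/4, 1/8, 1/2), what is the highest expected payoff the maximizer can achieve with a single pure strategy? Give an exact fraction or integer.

s1: (-2)·(1/8) + (9)·(1/4) + (8)·(1/8) + (-1)·(1/2) = 5/2.
s2: (7)·(1/8) + (7)·(1/4) + (2)·(1/8) + (3)·(1/2) = 35/8.
The best pure response is s2 with expected payoff 35/8.

35/8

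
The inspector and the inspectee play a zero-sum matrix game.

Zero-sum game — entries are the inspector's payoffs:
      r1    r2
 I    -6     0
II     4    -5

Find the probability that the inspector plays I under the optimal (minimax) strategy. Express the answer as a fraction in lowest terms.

3/5

Row minima are -6 and -5, so the inspector's maximin is -5; column maxima are 4 and 0, so the inspectee's minimax is 0. These differ, so the equilibrium is in mixed strategies.
Let the inspector play I with probability p. The inspectee is indifferent when −6p + 4(1−p) = −5(1−p), giving p = 3/5.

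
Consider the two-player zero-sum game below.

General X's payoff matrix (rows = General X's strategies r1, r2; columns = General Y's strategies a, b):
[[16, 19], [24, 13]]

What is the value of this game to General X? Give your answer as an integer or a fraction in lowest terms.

Row minima are 16 and 13, so General X's maximin is 16; column maxima are 24 and 19, so General Y's minimax is 19. These differ, so the equilibrium is in mixed strategies.
Let General X play r1 with probability p. General Y is indifferent when 16p + 24(1−p) = 19p + 13(1−p), giving p = 11/14.
Let General Y play a with probability q. General X is indifferent when 16q + 19(1−q) = 24q + 13(1−q), giving q = 3/7.
The value is 16·(3/7) + (19)·(4/7) = 124/7.

124/7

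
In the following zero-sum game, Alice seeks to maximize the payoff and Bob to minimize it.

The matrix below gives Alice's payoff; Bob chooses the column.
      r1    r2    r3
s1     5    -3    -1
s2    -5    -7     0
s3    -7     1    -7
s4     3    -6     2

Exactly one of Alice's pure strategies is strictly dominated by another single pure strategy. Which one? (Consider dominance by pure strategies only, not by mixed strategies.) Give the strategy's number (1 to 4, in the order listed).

2

Compare s2 with s4: 3 > -5, -6 > -7, 2 > 0.
So s4 strictly dominates s2 for Alice; s2 is strictly dominated.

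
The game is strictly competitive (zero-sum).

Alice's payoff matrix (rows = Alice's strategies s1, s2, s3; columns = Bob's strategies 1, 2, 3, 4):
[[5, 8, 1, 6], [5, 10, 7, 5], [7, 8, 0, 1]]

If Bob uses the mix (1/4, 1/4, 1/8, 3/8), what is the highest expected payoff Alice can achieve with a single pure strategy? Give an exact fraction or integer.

13/2

s1: (5)·(1/4) + (8)·(1/4) + (1)·(1/8) + (6)·(3/8) = 45/8.
s2: (5)·(1/4) + (10)·(1/4) + (7)·(1/8) + (5)·(3/8) = 13/2.
s3: (7)·(1/4) + (8)·(1/4) + (0)·(1/8) + (1)·(3/8) = 33/8.
The best pure response is s2 with expected payoff 13/2.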